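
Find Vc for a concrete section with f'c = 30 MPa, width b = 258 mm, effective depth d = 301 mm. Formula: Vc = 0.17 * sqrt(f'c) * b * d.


Vc = 0.17 * sqrt(30) * 258 * 301 / 1000
= 72.31 kN

72.31


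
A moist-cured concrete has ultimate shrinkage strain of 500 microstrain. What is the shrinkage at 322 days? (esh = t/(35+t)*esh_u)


esh(322) = 322 / (35 + 322) * 500
= 322 / 357 * 500
= 451.0 microstrain

451.0


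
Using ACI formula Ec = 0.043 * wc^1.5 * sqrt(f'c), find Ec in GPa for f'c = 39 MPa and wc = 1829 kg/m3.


Ec = 0.043 * 1829^1.5 * sqrt(39) / 1000
= 21.0 GPa

21.0


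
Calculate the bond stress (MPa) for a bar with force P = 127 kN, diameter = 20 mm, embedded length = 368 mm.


u = P / (pi * db * ld)
= 127 * 1000 / (pi * 20 * 368)
= 5.493 MPa

5.493


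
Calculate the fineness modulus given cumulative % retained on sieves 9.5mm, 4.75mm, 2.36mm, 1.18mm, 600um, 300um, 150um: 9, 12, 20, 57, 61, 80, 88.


FM = sum(cumulative % retained) / 100
= 327 / 100
= 3.27

3.27


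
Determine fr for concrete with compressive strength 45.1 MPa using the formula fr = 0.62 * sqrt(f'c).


fr = 0.62 * sqrt(45.1)
= 4.164 MPa

4.164


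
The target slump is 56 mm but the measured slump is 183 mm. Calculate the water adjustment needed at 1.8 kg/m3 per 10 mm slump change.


Difference = 56 - 183 = -127 mm
Water adjustment = -127 * 1.8 / 10 = -22.9 kg/m3

-22.9


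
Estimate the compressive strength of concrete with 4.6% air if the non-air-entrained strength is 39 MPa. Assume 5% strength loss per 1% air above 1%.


Strength loss = (4.6 - 1) * 5 = 18.0%
f'c = 39 * (1 - 18.0/100)
= 31.98 MPa

31.98


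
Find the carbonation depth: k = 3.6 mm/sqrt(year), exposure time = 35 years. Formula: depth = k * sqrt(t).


depth = k * sqrt(t)
= 3.6 * sqrt(35)
= 21.3 mm

21.3


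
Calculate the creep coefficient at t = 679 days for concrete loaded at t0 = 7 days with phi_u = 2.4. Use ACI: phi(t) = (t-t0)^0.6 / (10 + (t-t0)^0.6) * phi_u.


dt = 679 - 7 = 672
phi = 672^0.6 / (10 + 672^0.6) * 2.4
= 1.998

1.998


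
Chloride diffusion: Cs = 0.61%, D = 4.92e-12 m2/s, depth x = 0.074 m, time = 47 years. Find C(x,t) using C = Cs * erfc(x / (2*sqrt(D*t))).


t_seconds = 47 * 365.25 * 24 * 3600 = 1483207200.0 s
arg = 0.074 / (2 * sqrt(4.92e-12 * 1483207200.0))
= 0.4331
erfc(0.4331) = 0.5402
C = 0.61 * 0.5402 = 0.3295%

0.3295


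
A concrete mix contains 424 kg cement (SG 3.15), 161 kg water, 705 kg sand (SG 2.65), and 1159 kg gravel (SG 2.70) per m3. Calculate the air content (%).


Vol cement = 424 / (3.15 * 1000) = 0.134603 m3
Vol water = 161 / 1000 = 0.161 m3
Vol sand = 705 / (2.65 * 1000) = 0.266038 m3
Vol gravel = 1159 / (2.70 * 1000) = 0.429259 m3
Total solid + water volume = 0.9909 m3
Air = (1 - 0.9909) * 100 = 0.91%

0.91


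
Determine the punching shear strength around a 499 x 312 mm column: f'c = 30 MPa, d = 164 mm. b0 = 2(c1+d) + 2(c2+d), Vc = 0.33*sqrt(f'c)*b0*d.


b0 = 2*(499 + 164) + 2*(312 + 164) = 2278 mm
Vc = 0.33 * sqrt(30) * 2278 * 164 / 1000
= 675.26 kN

675.26


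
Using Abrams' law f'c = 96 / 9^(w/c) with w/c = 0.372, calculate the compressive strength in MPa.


f'c = 96 / 9^0.372
= 96 / 2.265
= 42.39 MPa

42.39


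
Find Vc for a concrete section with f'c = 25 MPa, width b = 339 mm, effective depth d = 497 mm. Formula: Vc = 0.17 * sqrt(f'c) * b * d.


Vc = 0.17 * sqrt(25) * 339 * 497 / 1000
= 143.21 kN

143.21


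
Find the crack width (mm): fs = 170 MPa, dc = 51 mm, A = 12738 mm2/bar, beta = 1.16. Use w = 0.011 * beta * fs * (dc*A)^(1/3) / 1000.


w = 0.011 * beta * fs * (dc * A)^(1/3) / 1000
= 0.011 * 1.16 * 170 * (51 * 12738)^(1/3) / 1000
= 0.188 mm

0.188


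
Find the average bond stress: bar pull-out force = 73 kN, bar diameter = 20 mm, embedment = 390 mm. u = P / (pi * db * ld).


u = P / (pi * db * ld)
= 73 * 1000 / (pi * 20 * 390)
= 2.979 MPa

2.979


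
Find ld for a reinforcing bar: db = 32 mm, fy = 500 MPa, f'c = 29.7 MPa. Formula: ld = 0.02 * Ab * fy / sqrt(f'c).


Ab = pi * 32^2 / 4 = 804.248 mm2
ld = 0.02 * 804.248 * 500 / sqrt(29.7)
= 1475.7 mm

1475.7


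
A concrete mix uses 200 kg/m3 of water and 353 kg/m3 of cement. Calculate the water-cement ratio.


w/c = water / cement
w/c = 200 / 353 = 0.567

0.567


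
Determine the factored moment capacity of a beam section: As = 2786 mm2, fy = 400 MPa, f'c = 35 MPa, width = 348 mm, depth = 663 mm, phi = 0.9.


a = As * fy / (0.85 * f'c * b)
= 2786 * 400 / (0.85 * 35 * 348)
= 107.6403 mm
Mn = As * fy * (d - a/2) / 10^6
= 678.87 kN-m
phi*Mn = 0.9 * 678.87 = 610.98 kN-m

610.98


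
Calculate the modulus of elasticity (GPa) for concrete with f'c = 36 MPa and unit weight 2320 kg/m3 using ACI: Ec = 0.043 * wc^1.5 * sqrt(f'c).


Ec = 0.043 * 2320^1.5 * sqrt(36) / 1000
= 28.83 GPa

28.83


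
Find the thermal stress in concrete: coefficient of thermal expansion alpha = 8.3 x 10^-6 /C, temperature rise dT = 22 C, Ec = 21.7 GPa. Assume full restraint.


sigma = alpha * dT * Ec
= 8.3e-6 * 22 * 21.7 * 1000
= 3.962 MPa

3.962


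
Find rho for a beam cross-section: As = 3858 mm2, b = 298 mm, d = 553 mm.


rho = As / (b * d)
= 3858 / (298 * 553)
= 0.0234

0.0234


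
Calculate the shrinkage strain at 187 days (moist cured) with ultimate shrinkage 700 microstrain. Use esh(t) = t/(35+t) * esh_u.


esh(187) = 187 / (35 + 187) * 700
= 187 / 222 * 700
= 589.6 microstrain

589.6


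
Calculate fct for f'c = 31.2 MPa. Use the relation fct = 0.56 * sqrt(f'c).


fct = 0.56 * sqrt(31.2)
= 0.56 * 5.586
= 3.128 MPa

3.128


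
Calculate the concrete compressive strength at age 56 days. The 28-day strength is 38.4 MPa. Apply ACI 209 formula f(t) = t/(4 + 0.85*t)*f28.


f(56) = 56 / (4 + 0.85 * 56) * 38.4
= 56 / 51.6 * 38.4
= 41.67 MPa

41.67


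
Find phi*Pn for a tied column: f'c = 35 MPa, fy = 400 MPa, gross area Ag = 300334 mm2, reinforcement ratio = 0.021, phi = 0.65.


Ast = rho * Ag = 0.021 * 300334 = 6307.014 mm2
phi*Pn = 0.65 * 0.80 * (0.85 * 35 * (300334 - 6307.014) + 400 * 6307.014) / 1000
= 5860.46 kN

5860.46


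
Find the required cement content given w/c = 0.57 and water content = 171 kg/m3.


Cement = water / (w/c)
= 171 / 0.57
= 300.0 kg/m3

300.0


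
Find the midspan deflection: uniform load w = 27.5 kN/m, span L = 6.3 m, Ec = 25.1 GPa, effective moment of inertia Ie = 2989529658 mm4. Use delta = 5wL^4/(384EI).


Convert: L = 6.3 m = 6300 mm, Ec = 25.1 GPa = 25100 MPa
delta = 5 * 27.5 * 6300^4 / (384 * 25100 * 2989529658)
= 7.52 mm

7.52


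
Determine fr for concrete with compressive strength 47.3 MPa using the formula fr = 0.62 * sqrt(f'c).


fr = 0.62 * sqrt(47.3)
= 4.264 MPa

4.264


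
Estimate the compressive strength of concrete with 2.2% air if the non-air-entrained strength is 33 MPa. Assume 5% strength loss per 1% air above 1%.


Strength loss = (2.2 - 1) * 5 = 6.0%
f'c = 33 * (1 - 6.0/100)
= 31.02 MPa

31.02


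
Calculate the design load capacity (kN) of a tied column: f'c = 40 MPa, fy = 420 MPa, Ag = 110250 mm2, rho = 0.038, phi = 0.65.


Ast = rho * Ag = 0.038 * 110250 = 4189.5 mm2
phi*Pn = 0.65 * 0.80 * (0.85 * 40 * (110250 - 4189.5) + 420 * 4189.5) / 1000
= 2790.14 kN

2790.14


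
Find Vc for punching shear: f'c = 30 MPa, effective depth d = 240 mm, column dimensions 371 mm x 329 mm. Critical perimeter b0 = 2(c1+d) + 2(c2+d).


b0 = 2*(371 + 240) + 2*(329 + 240) = 2360 mm
Vc = 0.33 * sqrt(30) * 2360 * 240 / 1000
= 1023.76 kN

1023.76


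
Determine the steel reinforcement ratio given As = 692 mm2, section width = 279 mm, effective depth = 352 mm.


rho = As / (b * d)
= 692 / (279 * 352)
= 0.007

0.007


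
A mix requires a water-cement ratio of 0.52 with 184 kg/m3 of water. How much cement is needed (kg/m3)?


Cement = water / (w/c)
= 184 / 0.52
= 353.8 kg/m3

353.8


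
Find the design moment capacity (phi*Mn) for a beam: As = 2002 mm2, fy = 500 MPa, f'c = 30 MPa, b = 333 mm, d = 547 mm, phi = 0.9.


a = As * fy / (0.85 * f'c * b)
= 2002 * 500 / (0.85 * 30 * 333)
= 117.8826 mm
Mn = As * fy * (d - a/2) / 10^6
= 488.5468 kN-m
phi*Mn = 0.9 * 488.5468 = 439.69 kN-m

439.69


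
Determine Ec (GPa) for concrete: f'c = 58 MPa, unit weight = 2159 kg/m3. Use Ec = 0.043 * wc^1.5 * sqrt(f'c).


Ec = 0.043 * 2159^1.5 * sqrt(58) / 1000
= 32.85 GPa

32.85


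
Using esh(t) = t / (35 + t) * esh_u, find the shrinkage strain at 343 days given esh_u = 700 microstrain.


esh(343) = 343 / (35 + 343) * 700
= 343 / 378 * 700
= 635.2 microstrain

635.2


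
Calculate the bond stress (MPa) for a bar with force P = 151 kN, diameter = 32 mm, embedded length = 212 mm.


u = P / (pi * db * ld)
= 151 * 1000 / (pi * 32 * 212)
= 7.085 MPa

7.085


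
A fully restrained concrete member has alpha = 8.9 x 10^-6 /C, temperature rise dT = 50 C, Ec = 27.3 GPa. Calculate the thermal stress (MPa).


sigma = alpha * dT * Ec
= 8.9e-6 * 50 * 27.3 * 1000
= 12.149 MPa

12.149


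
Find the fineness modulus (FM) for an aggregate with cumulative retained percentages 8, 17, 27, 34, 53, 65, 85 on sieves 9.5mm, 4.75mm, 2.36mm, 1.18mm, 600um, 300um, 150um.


FM = sum(cumulative % retained) / 100
= 289 / 100
= 2.89

2.89


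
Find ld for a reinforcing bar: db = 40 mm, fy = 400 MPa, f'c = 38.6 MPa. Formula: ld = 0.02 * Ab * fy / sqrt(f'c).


Ab = pi * 40^2 / 4 = 1256.637 mm2
ld = 0.02 * 1256.637 * 400 / sqrt(38.6)
= 1618.1 mm

1618.1


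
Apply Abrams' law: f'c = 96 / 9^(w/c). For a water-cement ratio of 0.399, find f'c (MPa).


f'c = 96 / 9^0.399
= 96 / 2.403
= 39.95 MPa

39.95


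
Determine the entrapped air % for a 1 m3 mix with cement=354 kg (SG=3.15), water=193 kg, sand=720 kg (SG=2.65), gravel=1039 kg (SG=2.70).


Vol cement = 354 / (3.15 * 1000) = 0.112381 m3
Vol water = 193 / 1000 = 0.193 m3
Vol sand = 720 / (2.65 * 1000) = 0.271698 m3
Vol gravel = 1039 / (2.70 * 1000) = 0.384815 m3
Total solid + water volume = 0.961894 m3
Air = (1 - 0.961894) * 100 = 3.81%

3.81


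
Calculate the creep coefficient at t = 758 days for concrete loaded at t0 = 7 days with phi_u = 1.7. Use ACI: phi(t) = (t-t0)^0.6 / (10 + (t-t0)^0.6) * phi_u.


dt = 758 - 7 = 751
phi = 751^0.6 / (10 + 751^0.6) * 1.7
= 1.431

1.431


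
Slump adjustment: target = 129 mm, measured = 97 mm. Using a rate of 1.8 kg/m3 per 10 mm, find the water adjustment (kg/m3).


Difference = 129 - 97 = 32 mm
Water adjustment = 32 * 1.8 / 10 = 5.8 kg/m3

5.8


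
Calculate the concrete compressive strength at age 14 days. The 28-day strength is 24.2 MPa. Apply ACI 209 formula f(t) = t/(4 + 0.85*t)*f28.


f(14) = 14 / (4 + 0.85 * 14) * 24.2
= 14 / 15.9 * 24.2
= 21.31 MPa

21.31


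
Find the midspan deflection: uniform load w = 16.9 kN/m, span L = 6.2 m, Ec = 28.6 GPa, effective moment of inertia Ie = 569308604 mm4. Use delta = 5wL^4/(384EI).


Convert: L = 6.2 m = 6200 mm, Ec = 28.6 GPa = 28600 MPa
delta = 5 * 16.9 * 6200^4 / (384 * 28600 * 569308604)
= 19.97 mm

19.97


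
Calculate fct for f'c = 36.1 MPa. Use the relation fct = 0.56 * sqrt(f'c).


fct = 0.56 * sqrt(36.1)
= 0.56 * 6.008
= 3.365 MPa

3.365


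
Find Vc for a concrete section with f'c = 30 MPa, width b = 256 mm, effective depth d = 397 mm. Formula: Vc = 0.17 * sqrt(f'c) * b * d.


Vc = 0.17 * sqrt(30) * 256 * 397 / 1000
= 94.63 kN

94.63


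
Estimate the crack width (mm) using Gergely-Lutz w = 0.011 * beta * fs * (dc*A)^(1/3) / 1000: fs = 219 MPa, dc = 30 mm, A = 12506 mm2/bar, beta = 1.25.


w = 0.011 * beta * fs * (dc * A)^(1/3) / 1000
= 0.011 * 1.25 * 219 * (30 * 12506)^(1/3) / 1000
= 0.217 mm

0.217


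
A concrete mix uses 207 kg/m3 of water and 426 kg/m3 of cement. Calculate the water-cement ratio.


w/c = water / cement
w/c = 207 / 426 = 0.486

0.486


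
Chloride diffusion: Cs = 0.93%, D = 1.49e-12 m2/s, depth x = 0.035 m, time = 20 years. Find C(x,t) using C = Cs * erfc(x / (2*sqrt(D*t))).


t_seconds = 20 * 365.25 * 24 * 3600 = 631152000.0 s
arg = 0.035 / (2 * sqrt(1.49e-12 * 631152000.0))
= 0.5707
erfc(0.5707) = 0.4196
C = 0.93 * 0.4196 = 0.3903%

0.3903


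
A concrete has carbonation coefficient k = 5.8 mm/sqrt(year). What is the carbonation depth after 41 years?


depth = k * sqrt(t)
= 5.8 * sqrt(41)
= 37.14 mm

37.14


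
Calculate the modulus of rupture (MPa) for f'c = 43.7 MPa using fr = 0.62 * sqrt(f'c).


fr = 0.62 * sqrt(43.7)
= 4.099 MPa

4.099


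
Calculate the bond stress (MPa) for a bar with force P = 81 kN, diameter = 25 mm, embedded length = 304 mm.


u = P / (pi * db * ld)
= 81 * 1000 / (pi * 25 * 304)
= 3.393 MPa

3.393


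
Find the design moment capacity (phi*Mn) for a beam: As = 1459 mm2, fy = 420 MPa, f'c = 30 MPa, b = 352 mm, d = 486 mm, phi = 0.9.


a = As * fy / (0.85 * f'c * b)
= 1459 * 420 / (0.85 * 30 * 352)
= 68.2687 mm
Mn = As * fy * (d - a/2) / 10^6
= 276.8942 kN-m
phi*Mn = 0.9 * 276.8942 = 249.2 kN-m

249.2


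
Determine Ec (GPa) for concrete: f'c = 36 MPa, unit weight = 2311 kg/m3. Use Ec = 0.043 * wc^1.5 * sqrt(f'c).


Ec = 0.043 * 2311^1.5 * sqrt(36) / 1000
= 28.66 GPa

28.66


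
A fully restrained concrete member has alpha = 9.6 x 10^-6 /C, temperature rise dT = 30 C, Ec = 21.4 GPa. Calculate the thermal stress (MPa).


sigma = alpha * dT * Ec
= 9.6e-6 * 30 * 21.4 * 1000
= 6.163 MPa

6.163


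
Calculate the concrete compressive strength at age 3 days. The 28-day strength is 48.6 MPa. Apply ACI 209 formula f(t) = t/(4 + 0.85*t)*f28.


f(3) = 3 / (4 + 0.85 * 3) * 48.6
= 3 / 6.55 * 48.6
= 22.26 MPa

22.26


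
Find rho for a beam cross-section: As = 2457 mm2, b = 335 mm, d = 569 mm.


rho = As / (b * d)
= 2457 / (335 * 569)
= 0.0129

0.0129


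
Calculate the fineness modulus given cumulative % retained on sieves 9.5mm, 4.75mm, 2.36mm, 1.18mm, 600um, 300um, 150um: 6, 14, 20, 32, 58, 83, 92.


FM = sum(cumulative % retained) / 100
= 305 / 100
= 3.05

3.05


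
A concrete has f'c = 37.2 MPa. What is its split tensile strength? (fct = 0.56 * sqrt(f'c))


fct = 0.56 * sqrt(37.2)
= 0.56 * 6.099
= 3.416 MPa

3.416


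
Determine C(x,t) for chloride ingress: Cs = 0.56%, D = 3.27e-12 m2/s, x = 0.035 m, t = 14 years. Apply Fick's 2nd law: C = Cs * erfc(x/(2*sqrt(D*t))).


t_seconds = 14 * 365.25 * 24 * 3600 = 441806400.0 s
arg = 0.035 / (2 * sqrt(3.27e-12 * 441806400.0))
= 0.4604
erfc(0.4604) = 0.515
C = 0.56 * 0.515 = 0.2884%

0.2884


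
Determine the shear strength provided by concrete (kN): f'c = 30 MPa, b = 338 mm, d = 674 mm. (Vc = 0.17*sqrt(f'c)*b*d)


Vc = 0.17 * sqrt(30) * 338 * 674 / 1000
= 212.12 kN

212.12


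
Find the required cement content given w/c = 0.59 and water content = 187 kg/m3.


Cement = water / (w/c)
= 187 / 0.59
= 316.9 kg/m3

316.9


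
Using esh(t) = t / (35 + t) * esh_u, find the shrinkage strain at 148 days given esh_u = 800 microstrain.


esh(148) = 148 / (35 + 148) * 800
= 148 / 183 * 800
= 647.0 microstrain

647.0


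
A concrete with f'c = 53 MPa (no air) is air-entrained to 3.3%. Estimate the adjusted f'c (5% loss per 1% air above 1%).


Strength loss = (3.3 - 1) * 5 = 11.5%
f'c = 53 * (1 - 11.5/100)
= 46.91 MPa

46.91


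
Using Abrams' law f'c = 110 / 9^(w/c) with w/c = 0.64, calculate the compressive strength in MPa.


f'c = 110 / 9^0.64
= 110 / 4.081
= 26.96 MPa

26.96


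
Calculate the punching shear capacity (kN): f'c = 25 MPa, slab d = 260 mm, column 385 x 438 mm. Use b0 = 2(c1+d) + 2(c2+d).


b0 = 2*(385 + 260) + 2*(438 + 260) = 2686 mm
Vc = 0.33 * sqrt(25) * 2686 * 260 / 1000
= 1152.29 kN

1152.29


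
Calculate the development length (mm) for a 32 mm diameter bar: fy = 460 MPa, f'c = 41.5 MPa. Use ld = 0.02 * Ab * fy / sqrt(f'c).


Ab = pi * 32^2 / 4 = 804.248 mm2
ld = 0.02 * 804.248 * 460 / sqrt(41.5)
= 1148.6 mm

1148.6


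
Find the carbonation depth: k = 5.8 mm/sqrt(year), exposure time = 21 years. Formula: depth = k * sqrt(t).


depth = k * sqrt(t)
= 5.8 * sqrt(21)
= 26.58 mm

26.58


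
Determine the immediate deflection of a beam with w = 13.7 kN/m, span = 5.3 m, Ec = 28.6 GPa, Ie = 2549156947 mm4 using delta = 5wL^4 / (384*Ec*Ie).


Convert: L = 5.3 m = 5300 mm, Ec = 28.6 GPa = 28600 MPa
delta = 5 * 13.7 * 5300^4 / (384 * 28600 * 2549156947)
= 1.93 mm

1.93


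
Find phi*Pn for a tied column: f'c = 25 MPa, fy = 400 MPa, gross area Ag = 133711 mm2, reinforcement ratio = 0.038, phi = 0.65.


Ast = rho * Ag = 0.038 * 133711 = 5081.018 mm2
phi*Pn = 0.65 * 0.80 * (0.85 * 25 * (133711 - 5081.018) + 400 * 5081.018) / 1000
= 2478.21 kN

2478.21


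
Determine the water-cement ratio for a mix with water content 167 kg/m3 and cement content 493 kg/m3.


w/c = water / cement
w/c = 167 / 493 = 0.339

0.339


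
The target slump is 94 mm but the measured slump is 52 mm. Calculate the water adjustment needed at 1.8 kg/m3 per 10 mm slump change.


Difference = 94 - 52 = 42 mm
Water adjustment = 42 * 1.8 / 10 = 7.6 kg/m3

7.6


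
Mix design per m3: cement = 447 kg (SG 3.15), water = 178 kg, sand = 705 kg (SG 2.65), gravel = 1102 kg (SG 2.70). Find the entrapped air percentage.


Vol cement = 447 / (3.15 * 1000) = 0.141905 m3
Vol water = 178 / 1000 = 0.178 m3
Vol sand = 705 / (2.65 * 1000) = 0.266038 m3
Vol gravel = 1102 / (2.70 * 1000) = 0.408148 m3
Total solid + water volume = 0.994091 m3
Air = (1 - 0.994091) * 100 = 0.59%

0.59


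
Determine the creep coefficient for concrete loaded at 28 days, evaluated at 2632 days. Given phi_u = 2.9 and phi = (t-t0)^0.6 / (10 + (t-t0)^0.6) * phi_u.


dt = 2632 - 28 = 2604
phi = 2604^0.6 / (10 + 2604^0.6) * 2.9
= 2.662

2.662


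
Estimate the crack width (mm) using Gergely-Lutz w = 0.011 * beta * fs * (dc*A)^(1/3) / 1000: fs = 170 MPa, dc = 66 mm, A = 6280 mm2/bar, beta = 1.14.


w = 0.011 * beta * fs * (dc * A)^(1/3) / 1000
= 0.011 * 1.14 * 170 * (66 * 6280)^(1/3) / 1000
= 0.159 mm

0.159


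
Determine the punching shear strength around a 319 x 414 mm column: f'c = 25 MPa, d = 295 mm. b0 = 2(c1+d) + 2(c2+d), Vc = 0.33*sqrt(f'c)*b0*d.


b0 = 2*(319 + 295) + 2*(414 + 295) = 2646 mm
Vc = 0.33 * sqrt(25) * 2646 * 295 / 1000
= 1287.94 kN

1287.94


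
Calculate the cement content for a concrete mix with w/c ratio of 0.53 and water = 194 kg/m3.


Cement = water / (w/c)
= 194 / 0.53
= 366.0 kg/m3

366.0


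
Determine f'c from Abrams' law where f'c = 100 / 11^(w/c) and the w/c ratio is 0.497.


f'c = 100 / 11^0.497
= 100 / 3.293
= 30.37 MPa

30.37


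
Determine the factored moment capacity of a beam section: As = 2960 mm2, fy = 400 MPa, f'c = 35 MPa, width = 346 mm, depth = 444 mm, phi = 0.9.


a = As * fy / (0.85 * f'c * b)
= 2960 * 400 / (0.85 * 35 * 346)
= 115.024 mm
Mn = As * fy * (d - a/2) / 10^6
= 457.6018 kN-m
phi*Mn = 0.9 * 457.6018 = 411.84 kN-m

411.84


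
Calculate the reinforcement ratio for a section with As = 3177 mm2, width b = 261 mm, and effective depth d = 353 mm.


rho = As / (b * d)
= 3177 / (261 * 353)
= 0.0345

0.0345


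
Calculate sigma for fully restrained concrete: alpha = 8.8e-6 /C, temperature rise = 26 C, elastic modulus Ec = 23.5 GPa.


sigma = alpha * dT * Ec
= 8.8e-6 * 26 * 23.5 * 1000
= 5.377 MPa

5.377


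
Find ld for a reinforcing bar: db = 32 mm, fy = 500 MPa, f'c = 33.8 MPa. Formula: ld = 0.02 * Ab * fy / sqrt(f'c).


Ab = pi * 32^2 / 4 = 804.248 mm2
ld = 0.02 * 804.248 * 500 / sqrt(33.8)
= 1383.3 mm

1383.3


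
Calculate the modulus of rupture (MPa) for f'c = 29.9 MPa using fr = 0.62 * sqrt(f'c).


fr = 0.62 * sqrt(29.9)
= 3.39 MPa

3.39


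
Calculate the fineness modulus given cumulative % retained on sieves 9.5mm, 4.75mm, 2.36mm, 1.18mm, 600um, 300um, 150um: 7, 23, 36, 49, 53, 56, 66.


FM = sum(cumulative % retained) / 100
= 290 / 100
= 2.9

2.9


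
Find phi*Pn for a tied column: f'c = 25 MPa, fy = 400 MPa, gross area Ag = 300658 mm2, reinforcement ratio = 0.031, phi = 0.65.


Ast = rho * Ag = 0.031 * 300658 = 9320.398 mm2
phi*Pn = 0.65 * 0.80 * (0.85 * 25 * (300658 - 9320.398) + 400 * 9320.398) / 1000
= 5157.92 kN

5157.92


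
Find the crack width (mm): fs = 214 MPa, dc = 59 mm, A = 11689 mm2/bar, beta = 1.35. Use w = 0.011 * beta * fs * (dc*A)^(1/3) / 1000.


w = 0.011 * beta * fs * (dc * A)^(1/3) / 1000
= 0.011 * 1.35 * 214 * (59 * 11689)^(1/3) / 1000
= 0.281 mm

0.281


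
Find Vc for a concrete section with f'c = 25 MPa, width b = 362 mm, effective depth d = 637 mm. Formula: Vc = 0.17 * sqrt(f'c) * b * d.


Vc = 0.17 * sqrt(25) * 362 * 637 / 1000
= 196.0 kN

196.0


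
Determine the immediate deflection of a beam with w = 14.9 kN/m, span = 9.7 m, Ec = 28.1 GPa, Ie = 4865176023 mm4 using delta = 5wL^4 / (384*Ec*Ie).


Convert: L = 9.7 m = 9700 mm, Ec = 28.1 GPa = 28100 MPa
delta = 5 * 14.9 * 9700^4 / (384 * 28100 * 4865176023)
= 12.56 mm

12.56


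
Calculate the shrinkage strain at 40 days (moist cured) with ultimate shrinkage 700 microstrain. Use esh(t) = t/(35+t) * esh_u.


esh(40) = 40 / (35 + 40) * 700
= 40 / 75 * 700
= 373.3 microstrain

373.3


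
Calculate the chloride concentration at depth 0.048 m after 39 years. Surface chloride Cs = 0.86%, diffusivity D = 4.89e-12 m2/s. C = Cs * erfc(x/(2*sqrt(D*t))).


t_seconds = 39 * 365.25 * 24 * 3600 = 1230746400.0 s
arg = 0.048 / (2 * sqrt(4.89e-12 * 1230746400.0))
= 0.3094
erfc(0.3094) = 0.6617
C = 0.86 * 0.6617 = 0.5691%

0.5691


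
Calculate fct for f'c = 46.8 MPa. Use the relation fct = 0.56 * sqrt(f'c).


fct = 0.56 * sqrt(46.8)
= 0.56 * 6.841
= 3.831 MPa

3.831


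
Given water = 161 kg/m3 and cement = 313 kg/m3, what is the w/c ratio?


w/c = water / cement
w/c = 161 / 313 = 0.514

0.514


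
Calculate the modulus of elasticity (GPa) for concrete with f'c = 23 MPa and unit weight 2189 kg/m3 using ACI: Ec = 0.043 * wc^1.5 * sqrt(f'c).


Ec = 0.043 * 2189^1.5 * sqrt(23) / 1000
= 21.12 GPa

21.12


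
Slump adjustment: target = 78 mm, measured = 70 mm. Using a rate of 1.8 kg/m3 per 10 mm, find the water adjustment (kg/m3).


Difference = 78 - 70 = 8 mm
Water adjustment = 8 * 1.8 / 10 = 1.4 kg/m3

1.4


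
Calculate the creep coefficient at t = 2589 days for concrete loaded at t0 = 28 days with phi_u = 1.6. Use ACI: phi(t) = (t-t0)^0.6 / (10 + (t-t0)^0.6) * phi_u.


dt = 2589 - 28 = 2561
phi = 2561^0.6 / (10 + 2561^0.6) * 1.6
= 1.468

1.468


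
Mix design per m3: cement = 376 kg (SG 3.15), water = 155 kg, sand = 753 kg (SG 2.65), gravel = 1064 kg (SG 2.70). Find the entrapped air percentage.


Vol cement = 376 / (3.15 * 1000) = 0.119365 m3
Vol water = 155 / 1000 = 0.155 m3
Vol sand = 753 / (2.65 * 1000) = 0.284151 m3
Vol gravel = 1064 / (2.70 * 1000) = 0.394074 m3
Total solid + water volume = 0.95259 m3
Air = (1 - 0.95259) * 100 = 4.74%

4.74


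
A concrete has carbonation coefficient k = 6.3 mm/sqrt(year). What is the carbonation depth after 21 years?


depth = k * sqrt(t)
= 6.3 * sqrt(21)
= 28.87 mm

28.87


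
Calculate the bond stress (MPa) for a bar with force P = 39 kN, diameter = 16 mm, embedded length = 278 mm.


u = P / (pi * db * ld)
= 39 * 1000 / (pi * 16 * 278)
= 2.791 MPa

2.791


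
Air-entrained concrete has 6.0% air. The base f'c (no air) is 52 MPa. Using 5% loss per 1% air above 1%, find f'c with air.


Strength loss = (6.0 - 1) * 5 = 25.0%
f'c = 52 * (1 - 25.0/100)
= 39.0 MPa

39.0


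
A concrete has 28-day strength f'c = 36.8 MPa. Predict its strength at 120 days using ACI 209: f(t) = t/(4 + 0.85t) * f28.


f(120) = 120 / (4 + 0.85 * 120) * 36.8
= 120 / 106.0 * 36.8
= 41.66 MPa

41.66


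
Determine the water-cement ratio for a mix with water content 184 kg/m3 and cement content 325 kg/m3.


w/c = water / cement
w/c = 184 / 325 = 0.566

0.566


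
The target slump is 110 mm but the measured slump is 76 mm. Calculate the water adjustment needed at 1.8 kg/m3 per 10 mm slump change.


Difference = 110 - 76 = 34 mm
Water adjustment = 34 * 1.8 / 10 = 6.1 kg/m3

6.1


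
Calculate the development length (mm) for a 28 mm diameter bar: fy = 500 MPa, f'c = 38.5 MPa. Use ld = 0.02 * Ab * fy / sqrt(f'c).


Ab = pi * 28^2 / 4 = 615.752 mm2
ld = 0.02 * 615.752 * 500 / sqrt(38.5)
= 992.4 mm

992.4


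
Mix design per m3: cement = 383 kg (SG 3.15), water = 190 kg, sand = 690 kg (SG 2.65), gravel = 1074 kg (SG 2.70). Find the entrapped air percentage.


Vol cement = 383 / (3.15 * 1000) = 0.121587 m3
Vol water = 190 / 1000 = 0.19 m3
Vol sand = 690 / (2.65 * 1000) = 0.260377 m3
Vol gravel = 1074 / (2.70 * 1000) = 0.397778 m3
Total solid + water volume = 0.969742 m3
Air = (1 - 0.969742) * 100 = 3.03%

3.03


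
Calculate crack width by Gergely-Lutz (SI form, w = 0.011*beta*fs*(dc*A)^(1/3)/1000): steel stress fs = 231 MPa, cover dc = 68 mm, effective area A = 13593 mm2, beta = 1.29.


w = 0.011 * beta * fs * (dc * A)^(1/3) / 1000
= 0.011 * 1.29 * 231 * (68 * 13593)^(1/3) / 1000
= 0.319 mm

0.319


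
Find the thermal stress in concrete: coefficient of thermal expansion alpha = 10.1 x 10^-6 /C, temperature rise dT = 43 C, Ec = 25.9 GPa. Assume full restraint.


sigma = alpha * dT * Ec
= 10.1e-6 * 43 * 25.9 * 1000
= 11.248 MPa

11.248


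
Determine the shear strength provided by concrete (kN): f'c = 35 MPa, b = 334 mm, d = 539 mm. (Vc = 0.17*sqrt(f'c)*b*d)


Vc = 0.17 * sqrt(35) * 334 * 539 / 1000
= 181.06 kN

181.06


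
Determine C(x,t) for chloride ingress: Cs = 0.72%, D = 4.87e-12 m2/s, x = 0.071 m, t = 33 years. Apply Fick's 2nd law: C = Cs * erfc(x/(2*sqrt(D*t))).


t_seconds = 33 * 365.25 * 24 * 3600 = 1041400800.0 s
arg = 0.071 / (2 * sqrt(4.87e-12 * 1041400800.0))
= 0.4985
erfc(0.4985) = 0.4808
C = 0.72 * 0.4808 = 0.3462%

0.3462


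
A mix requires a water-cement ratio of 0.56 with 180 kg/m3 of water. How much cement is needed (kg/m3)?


Cement = water / (w/c)
= 180 / 0.56
= 321.4 kg/m3

321.4


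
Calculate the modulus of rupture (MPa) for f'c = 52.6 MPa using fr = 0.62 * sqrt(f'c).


fr = 0.62 * sqrt(52.6)
= 4.497 MPa

4.497


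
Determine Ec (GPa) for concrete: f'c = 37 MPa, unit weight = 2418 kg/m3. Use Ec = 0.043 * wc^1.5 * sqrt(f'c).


Ec = 0.043 * 2418^1.5 * sqrt(37) / 1000
= 31.1 GPa

31.1


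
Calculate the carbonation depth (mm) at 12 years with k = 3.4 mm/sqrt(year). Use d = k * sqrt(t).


depth = k * sqrt(t)
= 3.4 * sqrt(12)
= 11.78 mm

11.78


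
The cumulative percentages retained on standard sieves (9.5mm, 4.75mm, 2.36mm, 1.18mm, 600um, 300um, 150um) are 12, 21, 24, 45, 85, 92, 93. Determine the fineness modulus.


FM = sum(cumulative % retained) / 100
= 372 / 100
= 3.72

3.72


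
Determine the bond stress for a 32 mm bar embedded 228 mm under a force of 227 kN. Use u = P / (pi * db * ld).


u = P / (pi * db * ld)
= 227 * 1000 / (pi * 32 * 228)
= 9.904 MPa

9.904


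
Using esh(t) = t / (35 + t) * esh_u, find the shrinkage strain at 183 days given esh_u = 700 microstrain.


esh(183) = 183 / (35 + 183) * 700
= 183 / 218 * 700
= 587.6 microstrain

587.6


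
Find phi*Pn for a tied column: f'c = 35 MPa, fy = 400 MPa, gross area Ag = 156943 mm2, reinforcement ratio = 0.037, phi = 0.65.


Ast = rho * Ag = 0.037 * 156943 = 5806.891 mm2
phi*Pn = 0.65 * 0.80 * (0.85 * 35 * (156943 - 5806.891) + 400 * 5806.891) / 1000
= 3545.91 kN

3545.91


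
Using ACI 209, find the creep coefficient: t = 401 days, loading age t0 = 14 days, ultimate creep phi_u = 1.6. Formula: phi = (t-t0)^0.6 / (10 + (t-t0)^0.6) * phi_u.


dt = 401 - 14 = 387
phi = 387^0.6 / (10 + 387^0.6) * 1.6
= 1.25

1.25


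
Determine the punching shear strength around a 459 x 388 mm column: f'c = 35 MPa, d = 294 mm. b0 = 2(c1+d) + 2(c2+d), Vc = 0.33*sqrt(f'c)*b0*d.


b0 = 2*(459 + 294) + 2*(388 + 294) = 2870 mm
Vc = 0.33 * sqrt(35) * 2870 * 294 / 1000
= 1647.32 kN

1647.32


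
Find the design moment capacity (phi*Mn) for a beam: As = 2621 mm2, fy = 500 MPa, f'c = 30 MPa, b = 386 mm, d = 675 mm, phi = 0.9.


a = As * fy / (0.85 * f'c * b)
= 2621 * 500 / (0.85 * 30 * 386)
= 133.1403 mm
Mn = As * fy * (d - a/2) / 10^6
= 797.3473 kN-m
phi*Mn = 0.9 * 797.3473 = 717.61 kN-m

717.61


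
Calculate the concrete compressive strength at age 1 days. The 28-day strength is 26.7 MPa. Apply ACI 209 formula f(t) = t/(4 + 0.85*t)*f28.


f(1) = 1 / (4 + 0.85 * 1) * 26.7
= 1 / 4.85 * 26.7
= 5.51 MPa

5.51


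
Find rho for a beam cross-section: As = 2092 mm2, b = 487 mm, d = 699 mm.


rho = As / (b * d)
= 2092 / (487 * 699)
= 0.0061

0.0061


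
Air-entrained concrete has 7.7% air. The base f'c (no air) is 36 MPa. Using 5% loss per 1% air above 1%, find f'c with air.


Strength loss = (7.7 - 1) * 5 = 33.5%
f'c = 36 * (1 - 33.5/100)
= 23.94 MPa

23.94


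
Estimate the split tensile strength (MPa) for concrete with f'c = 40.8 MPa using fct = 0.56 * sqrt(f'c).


fct = 0.56 * sqrt(40.8)
= 0.56 * 6.387
= 3.577 MPa

3.577


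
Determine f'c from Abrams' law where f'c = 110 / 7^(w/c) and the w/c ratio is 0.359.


f'c = 110 / 7^0.359
= 110 / 2.011
= 54.7 MPa

54.7


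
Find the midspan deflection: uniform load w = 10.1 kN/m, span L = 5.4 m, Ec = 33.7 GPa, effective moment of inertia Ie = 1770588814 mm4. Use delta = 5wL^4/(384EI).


Convert: L = 5.4 m = 5400 mm, Ec = 33.7 GPa = 33700 MPa
delta = 5 * 10.1 * 5400^4 / (384 * 33700 * 1770588814)
= 1.87 mm

1.87


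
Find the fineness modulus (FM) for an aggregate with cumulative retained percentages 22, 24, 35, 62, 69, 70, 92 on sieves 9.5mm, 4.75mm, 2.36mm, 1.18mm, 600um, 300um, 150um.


FM = sum(cumulative % retained) / 100
= 374 / 100
= 3.74

3.74


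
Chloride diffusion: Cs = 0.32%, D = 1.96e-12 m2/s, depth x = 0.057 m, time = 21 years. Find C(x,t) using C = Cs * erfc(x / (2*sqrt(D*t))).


t_seconds = 21 * 365.25 * 24 * 3600 = 662709600.0 s
arg = 0.057 / (2 * sqrt(1.96e-12 * 662709600.0))
= 0.7908
erfc(0.7908) = 0.2634
C = 0.32 * 0.2634 = 0.0843%

0.0843


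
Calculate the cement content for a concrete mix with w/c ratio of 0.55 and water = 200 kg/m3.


Cement = water / (w/c)
= 200 / 0.55
= 363.6 kg/m3

363.6


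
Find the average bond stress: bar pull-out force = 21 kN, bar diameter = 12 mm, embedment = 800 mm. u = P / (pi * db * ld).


u = P / (pi * db * ld)
= 21 * 1000 / (pi * 12 * 800)
= 0.696 MPa

0.696


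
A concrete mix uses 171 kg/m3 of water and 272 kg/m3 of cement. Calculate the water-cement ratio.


w/c = water / cement
w/c = 171 / 272 = 0.629

0.629


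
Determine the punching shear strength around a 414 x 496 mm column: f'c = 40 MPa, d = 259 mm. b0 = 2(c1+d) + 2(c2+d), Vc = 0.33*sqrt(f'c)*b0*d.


b0 = 2*(414 + 259) + 2*(496 + 259) = 2856 mm
Vc = 0.33 * sqrt(40) * 2856 * 259 / 1000
= 1543.84 kN

1543.84


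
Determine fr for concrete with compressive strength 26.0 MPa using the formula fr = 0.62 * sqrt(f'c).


fr = 0.62 * sqrt(26.0)
= 3.161 MPa

3.161


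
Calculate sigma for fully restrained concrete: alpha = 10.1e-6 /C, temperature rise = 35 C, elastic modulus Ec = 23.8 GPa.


sigma = alpha * dT * Ec
= 10.1e-6 * 35 * 23.8 * 1000
= 8.413 MPa

8.413


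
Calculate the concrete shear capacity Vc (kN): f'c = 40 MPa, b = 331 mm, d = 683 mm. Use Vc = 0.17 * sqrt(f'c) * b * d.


Vc = 0.17 * sqrt(40) * 331 * 683 / 1000
= 243.07 kN

243.07


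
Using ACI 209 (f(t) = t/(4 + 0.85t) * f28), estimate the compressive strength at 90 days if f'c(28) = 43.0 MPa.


f(90) = 90 / (4 + 0.85 * 90) * 43.0
= 90 / 80.5 * 43.0
= 48.07 MPa

48.07


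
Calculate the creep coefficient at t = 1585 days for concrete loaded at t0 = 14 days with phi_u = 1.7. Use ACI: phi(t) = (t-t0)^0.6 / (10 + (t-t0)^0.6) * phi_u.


dt = 1585 - 14 = 1571
phi = 1571^0.6 / (10 + 1571^0.6) * 1.7
= 1.517

1.517


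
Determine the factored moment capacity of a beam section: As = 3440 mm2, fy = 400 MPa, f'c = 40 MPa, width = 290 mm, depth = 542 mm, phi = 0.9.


a = As * fy / (0.85 * f'c * b)
= 3440 * 400 / (0.85 * 40 * 290)
= 139.5538 mm
Mn = As * fy * (d - a/2) / 10^6
= 649.779 kN-m
phi*Mn = 0.9 * 649.779 = 584.8 kN-m

584.8


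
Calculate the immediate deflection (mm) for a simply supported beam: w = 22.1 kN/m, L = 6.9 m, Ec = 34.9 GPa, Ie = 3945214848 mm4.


Convert: L = 6.9 m = 6900 mm, Ec = 34.9 GPa = 34900 MPa
delta = 5 * 22.1 * 6900^4 / (384 * 34900 * 3945214848)
= 4.74 mm

4.74


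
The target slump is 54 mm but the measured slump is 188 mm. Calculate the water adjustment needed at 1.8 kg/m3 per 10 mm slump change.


Difference = 54 - 188 = -134 mm
Water adjustment = -134 * 1.8 / 10 = -24.1 kg/m3

-24.1


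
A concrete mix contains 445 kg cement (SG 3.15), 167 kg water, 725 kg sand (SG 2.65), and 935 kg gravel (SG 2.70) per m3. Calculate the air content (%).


Vol cement = 445 / (3.15 * 1000) = 0.14127 m3
Vol water = 167 / 1000 = 0.167 m3
Vol sand = 725 / (2.65 * 1000) = 0.273585 m3
Vol gravel = 935 / (2.70 * 1000) = 0.346296 m3
Total solid + water volume = 0.928151 m3
Air = (1 - 0.928151) * 100 = 7.18%

7.18


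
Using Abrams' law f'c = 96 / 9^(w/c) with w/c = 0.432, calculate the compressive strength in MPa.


f'c = 96 / 9^0.432
= 96 / 2.584
= 37.16 MPa

37.16


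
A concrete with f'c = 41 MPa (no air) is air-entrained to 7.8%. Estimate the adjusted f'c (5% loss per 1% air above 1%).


Strength loss = (7.8 - 1) * 5 = 34.0%
f'c = 41 * (1 - 34.0/100)
= 27.06 MPa

27.06


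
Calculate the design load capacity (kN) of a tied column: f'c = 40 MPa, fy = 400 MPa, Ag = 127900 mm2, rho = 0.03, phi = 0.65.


Ast = rho * Ag = 0.03 * 127900 = 3837 mm2
phi*Pn = 0.65 * 0.80 * (0.85 * 40 * (127900 - 3837) + 400 * 3837) / 1000
= 2991.53 kN

2991.53


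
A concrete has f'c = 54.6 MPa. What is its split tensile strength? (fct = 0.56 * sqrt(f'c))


fct = 0.56 * sqrt(54.6)
= 0.56 * 7.389
= 4.138 MPa

4.138


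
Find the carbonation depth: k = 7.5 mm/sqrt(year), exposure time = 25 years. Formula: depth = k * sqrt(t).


depth = k * sqrt(t)
= 7.5 * sqrt(25)
= 37.5 mm

37.5


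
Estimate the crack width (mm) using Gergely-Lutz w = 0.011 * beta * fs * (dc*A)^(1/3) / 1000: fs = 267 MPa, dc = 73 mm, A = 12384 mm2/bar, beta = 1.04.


w = 0.011 * beta * fs * (dc * A)^(1/3) / 1000
= 0.011 * 1.04 * 267 * (73 * 12384)^(1/3) / 1000
= 0.295 mm

0.295


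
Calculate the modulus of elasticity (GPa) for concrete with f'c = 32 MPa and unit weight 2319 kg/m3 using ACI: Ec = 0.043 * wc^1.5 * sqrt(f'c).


Ec = 0.043 * 2319^1.5 * sqrt(32) / 1000
= 27.16 GPa

27.16


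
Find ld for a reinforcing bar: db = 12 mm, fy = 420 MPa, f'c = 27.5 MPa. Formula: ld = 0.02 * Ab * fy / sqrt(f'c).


Ab = pi * 12^2 / 4 = 113.097 mm2
ld = 0.02 * 113.097 * 420 / sqrt(27.5)
= 181.2 mm

181.2


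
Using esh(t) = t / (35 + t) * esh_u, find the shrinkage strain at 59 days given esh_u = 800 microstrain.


esh(59) = 59 / (35 + 59) * 800
= 59 / 94 * 800
= 502.1 microstrain

502.1


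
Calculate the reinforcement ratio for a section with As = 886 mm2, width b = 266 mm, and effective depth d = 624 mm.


rho = As / (b * d)
= 886 / (266 * 624)
= 0.0053

0.0053


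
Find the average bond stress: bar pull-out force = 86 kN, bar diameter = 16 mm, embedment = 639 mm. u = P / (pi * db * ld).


u = P / (pi * db * ld)
= 86 * 1000 / (pi * 16 * 639)
= 2.677 MPa

2.677


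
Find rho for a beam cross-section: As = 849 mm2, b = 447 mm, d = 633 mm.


rho = As / (b * d)
= 849 / (447 * 633)
= 0.003

0.003


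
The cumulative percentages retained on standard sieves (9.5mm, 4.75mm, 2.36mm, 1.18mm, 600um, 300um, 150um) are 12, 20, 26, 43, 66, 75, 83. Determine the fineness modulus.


FM = sum(cumulative % retained) / 100
= 325 / 100
= 3.25

3.25


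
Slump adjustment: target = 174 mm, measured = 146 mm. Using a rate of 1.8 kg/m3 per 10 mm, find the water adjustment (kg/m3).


Difference = 174 - 146 = 28 mm
Water adjustment = 28 * 1.8 / 10 = 5.0 kg/m3

5.0


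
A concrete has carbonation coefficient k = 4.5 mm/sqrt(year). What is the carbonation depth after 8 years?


depth = k * sqrt(t)
= 4.5 * sqrt(8)
= 12.73 mm

12.73


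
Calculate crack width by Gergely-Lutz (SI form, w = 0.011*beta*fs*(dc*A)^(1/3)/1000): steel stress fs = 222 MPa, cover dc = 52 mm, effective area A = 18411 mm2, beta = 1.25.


w = 0.011 * beta * fs * (dc * A)^(1/3) / 1000
= 0.011 * 1.25 * 222 * (52 * 18411)^(1/3) / 1000
= 0.301 mm

0.301


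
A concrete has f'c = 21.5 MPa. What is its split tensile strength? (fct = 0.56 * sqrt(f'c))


fct = 0.56 * sqrt(21.5)
= 0.56 * 4.637
= 2.597 MPa

2.597


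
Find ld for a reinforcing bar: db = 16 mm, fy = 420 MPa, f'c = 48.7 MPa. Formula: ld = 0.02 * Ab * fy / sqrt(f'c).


Ab = pi * 16^2 / 4 = 201.062 mm2
ld = 0.02 * 201.062 * 420 / sqrt(48.7)
= 242.0 mm

242.0


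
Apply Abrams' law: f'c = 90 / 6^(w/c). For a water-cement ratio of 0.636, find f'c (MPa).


f'c = 90 / 6^0.636
= 90 / 3.125
= 28.8 MPa

28.8


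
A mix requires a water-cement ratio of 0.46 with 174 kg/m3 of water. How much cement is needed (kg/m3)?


Cement = water / (w/c)
= 174 / 0.46
= 378.3 kg/m3

378.3


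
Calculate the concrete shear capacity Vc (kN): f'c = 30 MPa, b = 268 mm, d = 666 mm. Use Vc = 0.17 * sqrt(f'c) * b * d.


Vc = 0.17 * sqrt(30) * 268 * 666 / 1000
= 166.2 kN

166.2


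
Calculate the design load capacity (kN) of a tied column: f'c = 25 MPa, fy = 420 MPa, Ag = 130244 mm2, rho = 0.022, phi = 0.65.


Ast = rho * Ag = 0.022 * 130244 = 2865.368 mm2
phi*Pn = 0.65 * 0.80 * (0.85 * 25 * (130244 - 2865.368) + 420 * 2865.368) / 1000
= 2033.33 kN

2033.33


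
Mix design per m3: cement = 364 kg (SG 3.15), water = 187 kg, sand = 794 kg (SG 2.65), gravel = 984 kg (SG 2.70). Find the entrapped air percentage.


Vol cement = 364 / (3.15 * 1000) = 0.115556 m3
Vol water = 187 / 1000 = 0.187 m3
Vol sand = 794 / (2.65 * 1000) = 0.299623 m3
Vol gravel = 984 / (2.70 * 1000) = 0.364444 m3
Total solid + water volume = 0.966623 m3
Air = (1 - 0.966623) * 100 = 3.34%

3.34


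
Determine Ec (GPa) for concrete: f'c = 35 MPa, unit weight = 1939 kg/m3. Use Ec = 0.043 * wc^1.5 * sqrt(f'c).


Ec = 0.043 * 1939^1.5 * sqrt(35) / 1000
= 21.72 GPa

21.72


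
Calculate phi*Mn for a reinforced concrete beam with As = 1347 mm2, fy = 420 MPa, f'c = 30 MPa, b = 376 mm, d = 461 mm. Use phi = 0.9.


a = As * fy / (0.85 * f'c * b)
= 1347 * 420 / (0.85 * 30 * 376)
= 59.005 mm
Mn = As * fy * (d - a/2) / 10^6
= 244.1154 kN-m
phi*Mn = 0.9 * 244.1154 = 219.7 kN-m

219.7


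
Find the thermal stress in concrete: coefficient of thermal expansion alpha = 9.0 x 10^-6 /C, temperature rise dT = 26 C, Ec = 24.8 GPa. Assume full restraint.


sigma = alpha * dT * Ec
= 9.0e-6 * 26 * 24.8 * 1000
= 5.803 MPa

5.803


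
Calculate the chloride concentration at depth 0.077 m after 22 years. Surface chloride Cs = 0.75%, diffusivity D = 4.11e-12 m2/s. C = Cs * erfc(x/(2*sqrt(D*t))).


t_seconds = 22 * 365.25 * 24 * 3600 = 694267200.0 s
arg = 0.077 / (2 * sqrt(4.11e-12 * 694267200.0))
= 0.7207
erfc(0.7207) = 0.3081
C = 0.75 * 0.3081 = 0.2311%

0.2311


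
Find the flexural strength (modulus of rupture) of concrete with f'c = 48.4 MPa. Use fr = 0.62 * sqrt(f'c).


fr = 0.62 * sqrt(48.4)
= 4.313 MPa

4.313


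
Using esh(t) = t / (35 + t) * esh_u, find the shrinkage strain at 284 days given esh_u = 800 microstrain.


esh(284) = 284 / (35 + 284) * 800
= 284 / 319 * 800
= 712.2 microstrain

712.2


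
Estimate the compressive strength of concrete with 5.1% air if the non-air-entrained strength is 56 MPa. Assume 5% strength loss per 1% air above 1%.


Strength loss = (5.1 - 1) * 5 = 20.5%
f'c = 56 * (1 - 20.5/100)
= 44.52 MPa

44.52


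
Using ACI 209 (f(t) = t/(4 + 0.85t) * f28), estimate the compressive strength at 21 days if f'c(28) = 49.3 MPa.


f(21) = 21 / (4 + 0.85 * 21) * 49.3
= 21 / 21.85 * 49.3
= 47.38 MPa

47.38
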